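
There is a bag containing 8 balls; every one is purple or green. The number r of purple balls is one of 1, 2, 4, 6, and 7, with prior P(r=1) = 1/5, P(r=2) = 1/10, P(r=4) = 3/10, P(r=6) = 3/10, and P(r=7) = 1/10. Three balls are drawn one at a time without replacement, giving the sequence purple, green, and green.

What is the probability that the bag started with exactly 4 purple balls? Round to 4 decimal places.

0.4444

Under each hypothesis, the probability of the observed sequence is: P(data | r = 1) = (1/8)(7/7)(6/6) = 1/8; P(data | r = 2) = (2/8)(6/7)(5/6) = 5/28; P(data | r = 4) = (4/8)(4/7)(3/6) = 1/7; P(data | r = 6) = (6/8)(2/7)(1/6) = 1/28; P(data | r = 7) = (7/8)(1/7)(0/6) = 0.
Multiplying each by its prior: 1/5 · 1/8 = 1/40, 1/10 · 5/28 = 1/56, 3/10 · 1/7 = 3/70, 3/10 · 1/28 = 3/280, 1/10 · 0 = 0; with total 27/280.
So P(r = 4 | data) = (3/70) / (27/280) = 4/9.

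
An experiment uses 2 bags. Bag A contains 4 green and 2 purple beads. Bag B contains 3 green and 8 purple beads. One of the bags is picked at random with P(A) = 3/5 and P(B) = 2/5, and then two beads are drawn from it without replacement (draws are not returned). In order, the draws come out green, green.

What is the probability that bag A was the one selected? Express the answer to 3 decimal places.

The likelihood of the observed sequence under each hypothesis: P(data | bag A) = (4/6)(3/5) = 2/5; P(data | bag B) = (3/11)(2/10) = 3/55.
Weighting by the prior gives 3/5 · 2/5 = 6/25, 2/5 · 3/55 = 6/275; with total 72/275.
So P(bag A | data) = (6/25) / (72/275) = 11/12.

0.917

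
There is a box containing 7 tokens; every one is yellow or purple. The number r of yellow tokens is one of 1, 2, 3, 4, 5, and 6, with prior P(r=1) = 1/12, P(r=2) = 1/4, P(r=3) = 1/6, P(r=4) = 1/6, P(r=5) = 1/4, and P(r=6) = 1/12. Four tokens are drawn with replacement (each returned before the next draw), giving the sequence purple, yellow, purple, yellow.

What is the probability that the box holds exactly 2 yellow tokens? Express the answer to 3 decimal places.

0.240

For each hypothesis, P(data | H) works out to: P(data | r = 1) = (6/7)(1/7)(6/7)(1/7) = 0.014994; P(data | r = 2) = (5/7)(2/7)(5/7)(2/7) = 0.041649; P(data | r = 3) = (4/7)(3/7)(4/7)(3/7) = 0.059975; P(data | r = 4) = (3/7)(4/7)(3/7)(4/7) = 0.059975; P(data | r = 5) = (2/7)(5/7)(2/7)(5/7) = 0.041649; P(data | r = 6) = (1/7)(6/7)(1/7)(6/7) = 0.014994.
Multiplying each by its prior: 1/12 · 0.014994 = 0.0012495, 1/4 · 0.041649 = 0.010412, 1/6 · 0.059975 = 0.0099958, 1/6 · 0.059975 = 0.0099958, 1/4 · 0.041649 = 0.010412, 1/12 · 0.014994 = 0.0012495; these sum to 0.043315.
By Bayes' rule, P(r = 2 | data) = (0.010412) / (0.043315) = 0.24038.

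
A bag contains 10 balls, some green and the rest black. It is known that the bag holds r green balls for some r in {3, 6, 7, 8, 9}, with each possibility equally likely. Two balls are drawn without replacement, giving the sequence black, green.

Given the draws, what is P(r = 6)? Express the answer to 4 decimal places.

Compute the likelihood of the observed sequence for each case: P(data | r = 3) = (7/10)(3/9) = 7/30; P(data | r = 6) = (4/10)(6/9) = 4/15; P(data | r = 7) = (3/10)(7/9) = 7/30; P(data | r = 8) = (2/10)(8/9) = 8/45; P(data | r = 9) = (1/10)(9/9) = 1/10.
The prior-weighted likelihoods are 1/5 · 7/30 = 7/150, 1/5 · 4/15 = 4/75, 1/5 · 7/30 = 7/150, 1/5 · 8/45 = 8/225, 1/5 · 1/10 = 1/50; these sum to 91/450.
Therefore the posterior P(r = 6 | data) = (4/75) / (91/450) = 24/91.

0.2637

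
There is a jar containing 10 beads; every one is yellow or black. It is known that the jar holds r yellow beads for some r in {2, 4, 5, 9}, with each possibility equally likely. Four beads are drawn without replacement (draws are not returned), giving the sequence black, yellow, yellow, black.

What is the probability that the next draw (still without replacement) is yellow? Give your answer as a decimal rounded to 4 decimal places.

0.3670

Compute the likelihood of the observed sequence for each case: P(data | r = 2) = (8/10)(2/9)(1/8)(7/7) = 0.022222; P(data | r = 4) = (6/10)(4/9)(3/8)(5/7) = 0.071429; P(data | r = 5) = (5/10)(5/9)(4/8)(4/7) = 0.079365; P(data | r = 9) = (1/10)(9/9)(8/8)(0/7) = 0.
Weighting by the prior gives 1/4 · 0.022222 = 0.0055556, 1/4 · 0.071429 = 0.017857, 1/4 · 0.079365 = 0.019841, 1/4 · 0 = 0; these sum to 0.043254.
The posterior is then P(r = 2 | data) = 0.12844, P(r = 4 | data) = 0.41284, P(r = 5 | data) = 0.45872, P(r = 9 | data) = 0.
So P(yellow next | data) = Σ P(yellow next | H) P(H | data) = (0)(0.12844) + (1/3)(0.41284) + (1/2)(0.45872) = 0.36697.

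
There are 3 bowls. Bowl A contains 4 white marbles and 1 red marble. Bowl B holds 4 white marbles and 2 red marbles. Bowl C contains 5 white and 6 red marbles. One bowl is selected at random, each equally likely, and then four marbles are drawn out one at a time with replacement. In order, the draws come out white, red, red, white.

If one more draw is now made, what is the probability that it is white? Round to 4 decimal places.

Compute the likelihood of the observed sequence for each case: P(data | bowl A) = (4/5)(1/5)(1/5)(4/5) = 0.0256; P(data | bowl B) = (4/6)(2/6)(2/6)(4/6) = 0.049383; P(data | bowl C) = (5/11)(6/11)(6/11)(5/11) = 0.061471.
Multiplying each by its prior: 1/3 · 0.0256 = 0.0085333, 1/3 · 0.049383 = 0.016461, 1/3 · 0.061471 = 0.02049; these sum to 0.045485.
The posterior is then P(bowl A | data) = 0.18761, P(bowl B | data) = 0.3619, P(bowl C | data) = 0.45049.
The predictive probability is P(white next | data) = (4/5)(0.18761) + (2/3)(0.3619) + (5/11)(0.45049) = 0.59612.

0.5961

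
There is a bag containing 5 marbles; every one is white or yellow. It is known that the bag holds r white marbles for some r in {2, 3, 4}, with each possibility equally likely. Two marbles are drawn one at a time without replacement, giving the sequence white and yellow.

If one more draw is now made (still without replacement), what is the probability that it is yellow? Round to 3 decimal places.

Under each hypothesis, the probability of the observed sequence is: P(data | r = 2) = (2/5)(3/4) = 3/10; P(data | r = 3) = (3/5)(2/4) = 3/10; P(data | r = 4) = (4/5)(1/4) = 1/5.
The prior-weighted likelihoods are 1/3 · 3/10 = 1/10, 1/3 · 3/10 = 1/10, 1/3 · 1/5 = 1/15; with total 4/15.
The posterior is then P(r = 2 | data) = 3/8, P(r = 3 | data) = 3/8, P(r = 4 | data) = 1/4.
So P(yellow next | data) = Σ P(yellow next | H) P(H | data) = (2/3)(3/8) + (1/3)(3/8) + (0)(1/4) = 3/8.

0.375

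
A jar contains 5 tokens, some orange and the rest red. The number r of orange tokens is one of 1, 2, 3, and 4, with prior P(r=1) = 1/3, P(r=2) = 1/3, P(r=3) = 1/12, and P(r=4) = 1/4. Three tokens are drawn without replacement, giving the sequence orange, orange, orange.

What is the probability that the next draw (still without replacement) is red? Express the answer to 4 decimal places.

0.5385

The likelihood of the observed sequence under each hypothesis: P(data | r = 1) = (1/5)(0/4) = 0; P(data | r = 2) = (2/5)(1/4)(0/3) = 0; P(data | r = 3) = (3/5)(2/4)(1/3) = 1/10; P(data | r = 4) = (4/5)(3/4)(2/3) = 2/5.
Multiplying each by its prior: 1/3 · 0 = 0, 1/3 · 0 = 0, 1/12 · 1/10 = 1/120, 1/4 · 2/5 = 1/10; summing to 13/120.
Dividing through by the total gives posterior P(r = 1 | data) = 0, P(r = 2 | data) = 0, P(r = 3 | data) = 1/13, P(r = 4 | data) = 12/13.
The predictive probability is P(red next | data) = (1)(1/13) + (1/2)(12/13) = 7/13.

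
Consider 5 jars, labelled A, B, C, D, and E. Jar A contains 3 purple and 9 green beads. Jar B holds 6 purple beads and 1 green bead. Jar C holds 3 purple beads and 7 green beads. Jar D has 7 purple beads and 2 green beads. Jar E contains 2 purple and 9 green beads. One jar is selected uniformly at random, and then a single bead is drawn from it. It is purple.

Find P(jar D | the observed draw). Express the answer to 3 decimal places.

0.329

Under each hypothesis, the probability of this draw is: P(data | jar A) = (3/12) = 0.25; P(data | jar B) = (6/7) = 0.85714; P(data | jar C) = (3/10) = 0.3; P(data | jar D) = (7/9) = 0.77778; P(data | jar E) = (2/11) = 0.18182.
Weighting by the prior gives 1/5 · 0.25 = 0.05, 1/5 · 0.85714 = 0.17143, 1/5 · 0.3 = 0.06, 1/5 · 0.77778 = 0.15556, 1/5 · 0.18182 = 0.036364; summing to 0.47335.
Therefore the posterior P(jar D | data) = (0.15556) / (0.47335) = 0.32863.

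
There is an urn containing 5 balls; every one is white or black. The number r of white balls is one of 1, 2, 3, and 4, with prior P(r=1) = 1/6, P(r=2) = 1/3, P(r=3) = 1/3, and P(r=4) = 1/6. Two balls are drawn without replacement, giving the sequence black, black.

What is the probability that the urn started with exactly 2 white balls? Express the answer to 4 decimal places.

The likelihood of the observed sequence under each hypothesis: P(data | r = 1) = (4/5)(3/4) = 3/5; P(data | r = 2) = (3/5)(2/4) = 3/10; P(data | r = 3) = (2/5)(1/4) = 1/10; P(data | r = 4) = (1/5)(0/4) = 0.
The prior-weighted likelihoods are 1/6 · 3/5 = 1/10, 1/3 · 3/10 = 1/10, 1/3 · 1/10 = 1/30, 1/6 · 0 = 0; with total 7/30.
Therefore the posterior P(r = 2 | data) = (1/10) / (7/30) = 3/7.

0.4286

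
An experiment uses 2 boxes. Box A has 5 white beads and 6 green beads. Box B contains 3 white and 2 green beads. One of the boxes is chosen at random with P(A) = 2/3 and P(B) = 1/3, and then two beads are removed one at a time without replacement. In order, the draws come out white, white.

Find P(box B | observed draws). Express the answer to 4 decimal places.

0.4521

Under each hypothesis, the probability of the observed sequence is: P(data | box A) = (5/11)(4/10) = 2/11; P(data | box B) = (3/5)(2/4) = 3/10.
Weighting by the prior gives 2/3 · 2/11 = 4/33, 1/3 · 3/10 = 1/10; these sum to 73/330.
Hence P(box B | data) = (1/10) / (73/330) = 33/73.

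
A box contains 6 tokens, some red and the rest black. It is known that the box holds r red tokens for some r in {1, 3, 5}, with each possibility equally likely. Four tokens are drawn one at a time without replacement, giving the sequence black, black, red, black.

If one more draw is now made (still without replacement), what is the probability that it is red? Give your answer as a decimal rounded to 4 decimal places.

0.2308

The likelihood of the observed sequence under each hypothesis: P(data | r = 1) = (5/6)(4/5)(1/4)(3/3) = 1/6; P(data | r = 3) = (3/6)(2/5)(3/4)(1/3) = 1/20; P(data | r = 5) = (1/6)(0/5) = 0.
Weighting by the prior gives 1/3 · 1/6 = 1/18, 1/3 · 1/20 = 1/60, 1/3 · 0 = 0; summing to 13/180.
Normalising, the posterior is P(r = 1 | data) = 10/13, P(r = 3 | data) = 3/13, P(r = 5 | data) = 0.
The predictive probability is P(red next | data) = (0)(10/13) + (1)(3/13) = 3/13.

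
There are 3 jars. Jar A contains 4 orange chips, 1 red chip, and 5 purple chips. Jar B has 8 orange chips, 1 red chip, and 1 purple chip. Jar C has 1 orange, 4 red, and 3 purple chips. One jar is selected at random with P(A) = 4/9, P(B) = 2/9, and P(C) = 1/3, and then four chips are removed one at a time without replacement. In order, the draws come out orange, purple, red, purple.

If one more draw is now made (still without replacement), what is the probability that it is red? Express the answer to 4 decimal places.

0.3022

The likelihood of the observed sequence under each hypothesis: P(data | jar A) = (4/10)(5/9)(1/8)(4/7) = 0.015873; P(data | jar B) = (8/10)(1/9)(1/8)(0/7) = 0; P(data | jar C) = (1/8)(3/7)(4/6)(2/5) = 0.014286.
Weighting by the prior gives 4/9 · 0.015873 = 0.0070547, 2/9 · 0 = 0, 1/3 · 0.014286 = 0.0047619; these sum to 0.011817.
Dividing through by the total gives posterior P(jar A | data) = 0.59701, P(jar B | data) = 0, P(jar C | data) = 0.40299.
The predictive probability is P(red next | data) = (0)(0.59701) + (3/4)(0.40299) = 0.30224.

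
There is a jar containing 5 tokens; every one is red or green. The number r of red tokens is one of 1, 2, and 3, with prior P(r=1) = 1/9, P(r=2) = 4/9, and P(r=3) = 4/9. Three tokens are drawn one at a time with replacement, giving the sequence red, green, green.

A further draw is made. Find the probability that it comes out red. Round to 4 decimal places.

0.4471

The likelihood of the observed sequence under each hypothesis: P(data | r = 1) = (1/5)(4/5)(4/5) = 0.128; P(data | r = 2) = (2/5)(3/5)(3/5) = 0.144; P(data | r = 3) = (3/5)(2/5)(2/5) = 0.096.
Multiplying each by its prior: 1/9 · 0.128 = 0.014222, 4/9 · 0.144 = 0.064, 4/9 · 0.096 = 0.042667; these sum to 0.12089.
The posterior is then P(r = 1 | data) = 0.11765, P(r = 2 | data) = 0.52941, P(r = 3 | data) = 0.35294.
The predictive probability is P(red next | data) = (1/5)(0.11765) + (2/5)(0.52941) + (3/5)(0.35294) = 0.44706.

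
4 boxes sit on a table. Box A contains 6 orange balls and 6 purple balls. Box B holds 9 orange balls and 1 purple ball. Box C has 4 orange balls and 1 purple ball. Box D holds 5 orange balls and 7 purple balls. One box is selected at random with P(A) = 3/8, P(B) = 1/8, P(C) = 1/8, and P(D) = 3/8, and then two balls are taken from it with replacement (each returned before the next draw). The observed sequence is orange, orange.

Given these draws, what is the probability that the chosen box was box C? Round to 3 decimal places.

0.235

The likelihood of the observed sequence under each hypothesis: P(data | box A) = (6/12)(6/12) = 0.25; P(data | box B) = (9/10)(9/10) = 0.81; P(data | box C) = (4/5)(4/5) = 0.64; P(data | box D) = (5/12)(5/12) = 0.17361.
Weighting by the prior gives 3/8 · 0.25 = 0.09375, 1/8 · 0.81 = 0.10125, 1/8 · 0.64 = 0.08, 3/8 · 0.17361 = 0.065104; these sum to 0.3401.
By Bayes' rule, P(box C | data) = (0.08) / (0.3401) = 0.23522.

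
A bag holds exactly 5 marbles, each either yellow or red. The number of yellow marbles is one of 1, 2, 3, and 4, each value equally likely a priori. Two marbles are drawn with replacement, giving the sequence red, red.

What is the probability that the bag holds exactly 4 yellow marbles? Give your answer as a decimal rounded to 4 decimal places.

Compute the likelihood of the observed sequence for each case: P(data | r = 1) = (4/5)(4/5) = 16/25; P(data | r = 2) = (3/5)(3/5) = 9/25; P(data | r = 3) = (2/5)(2/5) = 4/25; P(data | r = 4) = (1/5)(1/5) = 1/25.
Weighting by the prior gives 1/4 · 16/25 = 4/25, 1/4 · 9/25 = 9/100, 1/4 · 4/25 = 1/25, 1/4 · 1/25 = 1/100; with total 3/10.
By Bayes' rule, P(r = 4 | data) = (1/100) / (3/10) = 1/30.

0.0333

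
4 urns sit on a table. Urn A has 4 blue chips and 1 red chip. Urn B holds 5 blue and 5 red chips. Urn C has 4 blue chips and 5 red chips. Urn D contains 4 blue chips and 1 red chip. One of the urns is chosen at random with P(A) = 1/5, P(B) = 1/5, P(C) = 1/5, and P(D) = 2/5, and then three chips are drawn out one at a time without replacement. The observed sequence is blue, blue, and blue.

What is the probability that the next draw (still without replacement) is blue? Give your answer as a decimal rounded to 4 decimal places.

0.4747

The likelihood of the observed sequence under each hypothesis: P(data | urn A) = (4/5)(3/4)(2/3) = 0.4; P(data | urn B) = (5/10)(4/9)(3/8) = 0.083333; P(data | urn C) = (4/9)(3/8)(2/7) = 0.047619; P(data | urn D) = (4/5)(3/4)(2/3) = 0.4.
Weighting by the prior gives 1/5 · 0.4 = 0.08, 1/5 · 0.083333 = 0.016667, 1/5 · 0.047619 = 0.0095238, 2/5 · 0.4 = 0.16; summing to 0.26619.
Normalising, the posterior is P(urn A | data) = 0.30054, P(urn B | data) = 0.062612, P(urn C | data) = 0.035778, P(urn D | data) = 0.60107.
The predictive probability is P(blue next | data) = (1/2)(0.30054) + (2/7)(0.062612) + (1/6)(0.035778) + (1/2)(0.60107) = 0.47466.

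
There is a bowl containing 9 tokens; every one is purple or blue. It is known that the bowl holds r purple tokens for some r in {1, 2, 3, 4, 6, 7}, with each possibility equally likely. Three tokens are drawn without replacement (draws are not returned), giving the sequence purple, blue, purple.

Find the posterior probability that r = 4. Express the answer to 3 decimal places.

Compute the likelihood of the observed sequence for each case: P(data | r = 1) = (1/9)(8/8)(0/7) = 0; P(data | r = 2) = (2/9)(7/8)(1/7) = 1/36; P(data | r = 3) = (3/9)(6/8)(2/7) = 1/14; P(data | r = 4) = (4/9)(5/8)(3/7) = 5/42; P(data | r = 6) = (6/9)(3/8)(5/7) = 5/28; P(data | r = 7) = (7/9)(2/8)(6/7) = 1/6.
Weighting by the prior gives 1/6 · 0 = 0, 1/6 · 1/36 = 1/216, 1/6 · 1/14 = 1/84, 1/6 · 5/42 = 5/252, 1/6 · 5/28 = 5/168, 1/6 · 1/6 = 1/36; summing to 71/756.
Hence P(r = 4 | data) = (5/252) / (71/756) = 15/71.

0.211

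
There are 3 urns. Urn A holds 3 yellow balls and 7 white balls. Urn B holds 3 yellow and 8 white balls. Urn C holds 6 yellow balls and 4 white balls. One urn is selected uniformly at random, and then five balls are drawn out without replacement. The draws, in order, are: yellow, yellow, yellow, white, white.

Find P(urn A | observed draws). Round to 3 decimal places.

Compute the likelihood of the observed sequence for each case: P(data | urn A) = (3/10)(2/9)(1/8)(7/7)(6/6) = 0.0083333; P(data | urn B) = (3/11)(2/10)(1/9)(8/8)(7/7) = 0.0060606; P(data | urn C) = (6/10)(5/9)(4/8)(4/7)(3/6) = 0.047619.
Weighting by the prior gives 1/3 · 0.0083333 = 0.0027778, 1/3 · 0.0060606 = 0.0020202, 1/3 · 0.047619 = 0.015873; these sum to 0.020671.
Therefore the posterior P(urn A | data) = (0.0027778) / (0.020671) = 0.13438.

0.134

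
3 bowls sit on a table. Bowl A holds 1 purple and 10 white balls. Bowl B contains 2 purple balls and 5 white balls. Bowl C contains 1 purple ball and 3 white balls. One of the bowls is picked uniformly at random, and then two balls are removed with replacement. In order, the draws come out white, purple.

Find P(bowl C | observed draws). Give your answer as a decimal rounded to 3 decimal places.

0.395

For each hypothesis, P(data | H) works out to: P(data | bowl A) = (10/11)(1/11) = 0.082645; P(data | bowl B) = (5/7)(2/7) = 0.20408; P(data | bowl C) = (3/4)(1/4) = 0.1875.
The prior-weighted likelihoods are 1/3 · 0.082645 = 0.027548, 1/3 · 0.20408 = 0.068027, 1/3 · 0.1875 = 0.0625; summing to 0.15808.
Therefore the posterior P(bowl C | data) = (0.0625) / (0.15808) = 0.39538.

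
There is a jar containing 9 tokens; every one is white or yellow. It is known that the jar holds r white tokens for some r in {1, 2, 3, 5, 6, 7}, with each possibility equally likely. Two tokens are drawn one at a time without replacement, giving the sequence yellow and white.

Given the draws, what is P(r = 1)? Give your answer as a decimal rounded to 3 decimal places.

0.087

For each hypothesis, P(data | H) works out to: P(data | r = 1) = (8/9)(1/8) = 1/9; P(data | r = 2) = (7/9)(2/8) = 7/36; P(data | r = 3) = (6/9)(3/8) = 1/4; P(data | r = 5) = (4/9)(5/8) = 5/18; P(data | r = 6) = (3/9)(6/8) = 1/4; P(data | r = 7) = (2/9)(7/8) = 7/36.
The prior-weighted likelihoods are 1/6 · 1/9 = 1/54, 1/6 · 7/36 = 7/216, 1/6 · 1/4 = 1/24, 1/6 · 5/18 = 5/108, 1/6 · 1/4 = 1/24, 1/6 · 7/36 = 7/216; with total 23/108.
So P(r = 1 | data) = (1/54) / (23/108) = 2/23.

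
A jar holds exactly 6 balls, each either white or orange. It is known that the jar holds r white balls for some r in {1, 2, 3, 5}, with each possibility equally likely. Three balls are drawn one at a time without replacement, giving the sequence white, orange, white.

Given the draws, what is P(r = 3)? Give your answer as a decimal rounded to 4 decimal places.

For each hypothesis, P(data | H) works out to: P(data | r = 1) = (1/6)(5/5)(0/4) = 0; P(data | r = 2) = (2/6)(4/5)(1/4) = 1/15; P(data | r = 3) = (3/6)(3/5)(2/4) = 3/20; P(data | r = 5) = (5/6)(1/5)(4/4) = 1/6.
Weighting by the prior gives 1/4 · 0 = 0, 1/4 · 1/15 = 1/60, 1/4 · 3/20 = 3/80, 1/4 · 1/6 = 1/24; with total 23/240.
Hence P(r = 3 | data) = (3/80) / (23/240) = 9/23.

0.3913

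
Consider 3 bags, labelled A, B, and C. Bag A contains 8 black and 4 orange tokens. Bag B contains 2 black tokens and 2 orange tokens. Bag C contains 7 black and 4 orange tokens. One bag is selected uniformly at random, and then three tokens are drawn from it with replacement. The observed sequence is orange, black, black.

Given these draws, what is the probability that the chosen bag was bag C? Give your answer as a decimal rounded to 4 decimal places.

Under each hypothesis, the probability of the observed sequence is: P(data | bag A) = (4/12)(8/12)(8/12) = 0.14815; P(data | bag B) = (2/4)(2/4)(2/4) = 0.125; P(data | bag C) = (4/11)(7/11)(7/11) = 0.14726.
Weighting by the prior gives 1/3 · 0.14815 = 0.049383, 1/3 · 0.125 = 0.041667, 1/3 · 0.14726 = 0.049086; summing to 0.14014.
By Bayes' rule, P(bag C | data) = (0.049086) / (0.14014) = 0.35028.

0.3503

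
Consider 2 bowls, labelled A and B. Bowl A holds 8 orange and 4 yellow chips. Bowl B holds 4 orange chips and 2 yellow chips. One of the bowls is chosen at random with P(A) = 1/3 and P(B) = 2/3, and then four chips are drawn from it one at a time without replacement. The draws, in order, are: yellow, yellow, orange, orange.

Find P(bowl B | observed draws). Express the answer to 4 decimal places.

For each hypothesis, P(data | H) works out to: P(data | bowl A) = (4/12)(3/11)(8/10)(7/9) = 0.056566; P(data | bowl B) = (2/6)(1/5)(4/4)(3/3) = 0.066667.
The prior-weighted likelihoods are 1/3 · 0.056566 = 0.018855, 2/3 · 0.066667 = 0.044444; summing to 0.0633.
Therefore the posterior P(bowl B | data) = (0.044444) / (0.0633) = 0.70213.

0.7021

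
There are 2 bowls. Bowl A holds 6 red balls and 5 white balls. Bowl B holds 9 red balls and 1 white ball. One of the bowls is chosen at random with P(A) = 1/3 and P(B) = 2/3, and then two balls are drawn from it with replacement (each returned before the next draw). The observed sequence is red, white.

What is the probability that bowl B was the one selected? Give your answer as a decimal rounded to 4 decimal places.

Under each hypothesis, the probability of the observed sequence is: P(data | bowl A) = (6/11)(5/11) = 0.24793; P(data | bowl B) = (9/10)(1/10) = 0.09.
The prior-weighted likelihoods are 1/3 · 0.24793 = 0.082645, 2/3 · 0.09 = 0.06; these sum to 0.14264.
Hence P(bowl B | data) = (0.06) / (0.14264) = 0.42063.

0.4206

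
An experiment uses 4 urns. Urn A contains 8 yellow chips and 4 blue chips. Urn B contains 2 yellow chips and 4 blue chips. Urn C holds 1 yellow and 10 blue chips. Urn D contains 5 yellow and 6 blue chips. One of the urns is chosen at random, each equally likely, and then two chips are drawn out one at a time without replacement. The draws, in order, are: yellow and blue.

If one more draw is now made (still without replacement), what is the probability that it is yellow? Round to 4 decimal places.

For each hypothesis, P(data | H) works out to: P(data | urn A) = (8/12)(4/11) = 8/33; P(data | urn B) = (2/6)(4/5) = 4/15; P(data | urn C) = (1/11)(10/10) = 1/11; P(data | urn D) = (5/11)(6/10) = 3/11.
Multiplying each by its prior: 1/4 · 8/33 = 2/33, 1/4 · 4/15 = 1/15, 1/4 · 1/11 = 1/44, 1/4 · 3/11 = 3/44; with total 12/55.
Dividing through by the total gives posterior P(urn A | data) = 5/18, P(urn B | data) = 11/36, P(urn C | data) = 5/48, P(urn D | data) = 5/16.
Averaging over the posterior, P(yellow next | data) = (7/10)(5/18) + (1/4)(11/36) + (0)(5/48) + (4/9)(5/16) = 59/144.

0.4097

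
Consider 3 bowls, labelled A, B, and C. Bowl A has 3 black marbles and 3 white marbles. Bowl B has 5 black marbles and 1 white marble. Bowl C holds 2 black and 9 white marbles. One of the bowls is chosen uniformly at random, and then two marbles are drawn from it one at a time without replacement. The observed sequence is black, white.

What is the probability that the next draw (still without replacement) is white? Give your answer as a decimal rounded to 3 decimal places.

The likelihood of the observed sequence under each hypothesis: P(data | bowl A) = (3/6)(3/5) = 3/10; P(data | bowl B) = (5/6)(1/5) = 1/6; P(data | bowl C) = (2/11)(9/10) = 9/55.
Multiplying each by its prior: 1/3 · 3/10 = 1/10, 1/3 · 1/6 = 1/18, 1/3 · 9/55 = 3/55; summing to 104/495.
The posterior is then P(bowl A | data) = 99/208, P(bowl B | data) = 55/208, P(bowl C | data) = 27/104.
So P(white next | data) = Σ P(white next | H) P(H | data) = (1/2)(99/208) + (0)(55/208) + (8/9)(27/104) = 15/32.

0.469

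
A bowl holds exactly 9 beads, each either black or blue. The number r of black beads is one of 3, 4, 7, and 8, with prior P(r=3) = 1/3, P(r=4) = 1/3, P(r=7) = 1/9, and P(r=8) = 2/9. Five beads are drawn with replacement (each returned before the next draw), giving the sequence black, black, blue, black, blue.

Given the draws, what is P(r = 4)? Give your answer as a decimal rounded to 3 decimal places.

The likelihood of the observed sequence under each hypothesis: P(data | r = 3) = (3/9)(3/9)(6/9)(3/9)(6/9) = 0.016461; P(data | r = 4) = (4/9)(4/9)(5/9)(4/9)(5/9) = 0.027096; P(data | r = 7) = (7/9)(7/9)(2/9)(7/9)(2/9) = 0.023235; P(data | r = 8) = (8/9)(8/9)(1/9)(8/9)(1/9) = 0.0086708.
Multiplying each by its prior: 1/3 · 0.016461 = 0.005487, 1/3 · 0.027096 = 0.009032, 1/9 · 0.023235 = 0.0025817, 2/9 · 0.0086708 = 0.0019268; summing to 0.019028.
Therefore the posterior P(r = 4 | data) = (0.009032) / (0.019028) = 0.47468.

0.475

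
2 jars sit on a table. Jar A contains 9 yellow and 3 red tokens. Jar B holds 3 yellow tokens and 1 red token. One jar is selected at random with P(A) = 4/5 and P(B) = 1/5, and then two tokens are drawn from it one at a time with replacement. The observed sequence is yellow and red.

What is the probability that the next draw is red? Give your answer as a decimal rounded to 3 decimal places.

0.250

For each hypothesis, P(data | H) works out to: P(data | jar A) = (9/12)(3/12) = 3/16; P(data | jar B) = (3/4)(1/4) = 3/16.
Multiplying each by its prior: 4/5 · 3/16 = 3/20, 1/5 · 3/16 = 3/80; with total 3/16.
Dividing through by the total gives posterior P(jar A | data) = 4/5, P(jar B | data) = 1/5.
The predictive probability is P(red next | data) = (1/4)(4/5) + (1/4)(1/5) = 1/4.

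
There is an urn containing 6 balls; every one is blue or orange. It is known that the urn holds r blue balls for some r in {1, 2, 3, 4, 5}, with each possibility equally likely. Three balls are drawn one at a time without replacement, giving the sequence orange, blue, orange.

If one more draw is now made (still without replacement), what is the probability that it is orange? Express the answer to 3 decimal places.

The likelihood of the observed sequence under each hypothesis: P(data | r = 1) = (5/6)(1/5)(4/4) = 1/6; P(data | r = 2) = (4/6)(2/5)(3/4) = 1/5; P(data | r = 3) = (3/6)(3/5)(2/4) = 3/20; P(data | r = 4) = (2/6)(4/5)(1/4) = 1/15; P(data | r = 5) = (1/6)(5/5)(0/4) = 0.
The prior-weighted likelihoods are 1/5 · 1/6 = 1/30, 1/5 · 1/5 = 1/25, 1/5 · 3/20 = 3/100, 1/5 · 1/15 = 1/75, 1/5 · 0 = 0; summing to 7/60.
Normalising, the posterior is P(r = 1 | data) = 2/7, P(r = 2 | data) = 12/35, P(r = 3 | data) = 9/35, P(r = 4 | data) = 4/35, P(r = 5 | data) = 0.
The predictive probability is P(orange next | data) = (1)(2/7) + (2/3)(12/35) + (1/3)(9/35) + (0)(4/35) = 3/5.

0.600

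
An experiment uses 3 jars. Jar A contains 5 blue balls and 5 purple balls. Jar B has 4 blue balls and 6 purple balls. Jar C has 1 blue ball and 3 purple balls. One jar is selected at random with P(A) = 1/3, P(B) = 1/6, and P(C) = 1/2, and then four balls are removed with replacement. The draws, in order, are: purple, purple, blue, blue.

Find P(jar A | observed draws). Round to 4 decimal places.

Under each hypothesis, the probability of the observed sequence is: P(data | jar A) = (5/10)(5/10)(5/10)(5/10) = 0.0625; P(data | jar B) = (6/10)(6/10)(4/10)(4/10) = 0.0576; P(data | jar C) = (3/4)(3/4)(1/4)(1/4) = 0.035156.
Multiplying each by its prior: 1/3 · 0.0625 = 0.020833, 1/6 · 0.0576 = 0.0096, 1/2 · 0.035156 = 0.017578; summing to 0.048011.
Hence P(jar A | data) = (0.020833) / (0.048011) = 0.43392.

0.4339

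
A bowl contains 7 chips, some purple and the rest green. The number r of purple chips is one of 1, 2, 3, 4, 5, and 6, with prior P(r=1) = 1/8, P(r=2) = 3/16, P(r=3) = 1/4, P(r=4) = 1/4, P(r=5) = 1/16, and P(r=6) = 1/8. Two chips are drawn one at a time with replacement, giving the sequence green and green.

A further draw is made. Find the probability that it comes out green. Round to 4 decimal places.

0.6669

Under each hypothesis, the probability of the observed sequence is: P(data | r = 1) = (6/7)(6/7) = 36/49; P(data | r = 2) = (5/7)(5/7) = 25/49; P(data | r = 3) = (4/7)(4/7) = 16/49; P(data | r = 4) = (3/7)(3/7) = 9/49; P(data | r = 5) = (2/7)(2/7) = 4/49; P(data | r = 6) = (1/7)(1/7) = 1/49.
Multiplying each by its prior: 1/8 · 36/49 = 9/98, 3/16 · 25/49 = 75/784, 1/4 · 16/49 = 4/49, 1/4 · 9/49 = 9/196, 1/16 · 4/49 = 1/196, 1/8 · 1/49 = 1/392; summing to 253/784.
Dividing through by the total gives posterior P(r = 1 | data) = 0.28458, P(r = 2 | data) = 0.29644, P(r = 3 | data) = 0.25296, P(r = 4 | data) = 0.14229, P(r = 5 | data) = 0.01581, P(r = 6 | data) = 0.0079051.
Averaging over the posterior, P(green next | data) = (6/7)(0.28458) + (5/7)(0.29644) + (4/7)(0.25296) + (3/7)(0.14229) + (2/7)(0.01581) + (1/7)(0.0079051) = 0.66685.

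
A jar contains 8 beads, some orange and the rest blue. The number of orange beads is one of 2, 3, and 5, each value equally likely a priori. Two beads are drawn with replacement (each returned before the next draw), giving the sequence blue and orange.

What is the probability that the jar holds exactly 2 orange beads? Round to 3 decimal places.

Compute the likelihood of the observed sequence for each case: P(data | r = 2) = (6/8)(2/8) = 3/16; P(data | r = 3) = (5/8)(3/8) = 15/64; P(data | r = 5) = (3/8)(5/8) = 15/64.
Weighting by the prior gives 1/3 · 3/16 = 1/16, 1/3 · 15/64 = 5/64, 1/3 · 15/64 = 5/64; these sum to 7/32.
By Bayes' rule, P(r = 2 | data) = (1/16) / (7/32) = 2/7.

0.286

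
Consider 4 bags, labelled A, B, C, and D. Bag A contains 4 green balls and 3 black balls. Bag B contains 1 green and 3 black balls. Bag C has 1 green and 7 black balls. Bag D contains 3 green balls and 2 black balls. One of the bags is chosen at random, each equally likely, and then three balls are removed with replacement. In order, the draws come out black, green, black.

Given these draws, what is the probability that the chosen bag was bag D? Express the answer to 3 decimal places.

0.220

Under each hypothesis, the probability of the observed sequence is: P(data | bag A) = (3/7)(4/7)(3/7) = 0.10496; P(data | bag B) = (3/4)(1/4)(3/4) = 0.14062; P(data | bag C) = (7/8)(1/8)(7/8) = 0.095703; P(data | bag D) = (2/5)(3/5)(2/5) = 0.096.
Weighting by the prior gives 1/4 · 0.10496 = 0.026239, 1/4 · 0.14062 = 0.035156, 1/4 · 0.095703 = 0.023926, 1/4 · 0.096 = 0.024; these sum to 0.10932.
Therefore the posterior P(bag D | data) = (0.024) / (0.10932) = 0.21954.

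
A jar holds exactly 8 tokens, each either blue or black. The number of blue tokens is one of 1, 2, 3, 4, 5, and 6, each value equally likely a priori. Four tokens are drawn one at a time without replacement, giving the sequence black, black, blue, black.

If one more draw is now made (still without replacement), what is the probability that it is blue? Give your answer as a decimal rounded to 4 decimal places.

0.3333

For each hypothesis, P(data | H) works out to: P(data | r = 1) = (7/8)(6/7)(1/6)(5/5) = 1/8; P(data | r = 2) = (6/8)(5/7)(2/6)(4/5) = 1/7; P(data | r = 3) = (5/8)(4/7)(3/6)(3/5) = 3/28; P(data | r = 4) = (4/8)(3/7)(4/6)(2/5) = 2/35; P(data | r = 5) = (3/8)(2/7)(5/6)(1/5) = 1/56; P(data | r = 6) = (2/8)(1/7)(6/6)(0/5) = 0.
Weighting by the prior gives 1/6 · 1/8 = 1/48, 1/6 · 1/7 = 1/42, 1/6 · 3/28 = 1/56, 1/6 · 2/35 = 1/105, 1/6 · 1/56 = 1/336, 1/6 · 0 = 0; with total 3/40.
Dividing through by the total gives posterior P(r = 1 | data) = 5/18, P(r = 2 | data) = 20/63, P(r = 3 | data) = 5/21, P(r = 4 | data) = 8/63, P(r = 5 | data) = 5/126, P(r = 6 | data) = 0.
So P(blue next | data) = Σ P(blue next | H) P(H | data) = (0)(5/18) + (1/4)(20/63) + (1/2)(5/21) + (3/4)(8/63) + (1)(5/126) = 1/3.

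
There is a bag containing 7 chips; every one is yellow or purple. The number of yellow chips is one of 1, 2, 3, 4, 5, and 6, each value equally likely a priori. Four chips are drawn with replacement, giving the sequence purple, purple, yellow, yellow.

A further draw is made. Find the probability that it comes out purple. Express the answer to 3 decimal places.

Compute the likelihood of the observed sequence for each case: P(data | r = 1) = (6/7)(6/7)(1/7)(1/7) = 0.014994; P(data | r = 2) = (5/7)(5/7)(2/7)(2/7) = 0.041649; P(data | r = 3) = (4/7)(4/7)(3/7)(3/7) = 0.059975; P(data | r = 4) = (3/7)(3/7)(4/7)(4/7) = 0.059975; P(data | r = 5) = (2/7)(2/7)(5/7)(5/7) = 0.041649; P(data | r = 6) = (1/7)(1/7)(6/7)(6/7) = 0.014994.
Multiplying each by its prior: 1/6 · 0.014994 = 0.002499, 1/6 · 0.041649 = 0.0069416, 1/6 · 0.059975 = 0.0099958, 1/6 · 0.059975 = 0.0099958, 1/6 · 0.041649 = 0.0069416, 1/6 · 0.014994 = 0.002499; with total 0.038873.
Dividing through by the total gives posterior P(r = 1 | data) = 0.064286, P(r = 2 | data) = 0.17857, P(r = 3 | data) = 0.25714, P(r = 4 | data) = 0.25714, P(r = 5 | data) = 0.17857, P(r = 6 | data) = 0.064286.
So P(purple next | data) = Σ P(purple next | H) P(H | data) = (6/7)(0.064286) + (5/7)(0.17857) + (4/7)(0.25714) + (3/7)(0.25714) + (2/7)(0.17857) + (1/7)(0.064286) = 0.5.

0.500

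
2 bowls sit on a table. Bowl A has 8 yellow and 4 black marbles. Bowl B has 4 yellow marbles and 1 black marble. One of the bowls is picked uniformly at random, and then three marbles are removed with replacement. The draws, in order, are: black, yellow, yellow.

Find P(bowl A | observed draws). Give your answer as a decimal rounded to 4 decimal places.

0.5365

The likelihood of the observed sequence under each hypothesis: P(data | bowl A) = (4/12)(8/12)(8/12) = 0.14815; P(data | bowl B) = (1/5)(4/5)(4/5) = 0.128.
The prior-weighted likelihoods are 1/2 · 0.14815 = 0.074074, 1/2 · 0.128 = 0.064; summing to 0.13807.
Therefore the posterior P(bowl A | data) = (0.074074) / (0.13807) = 0.53648.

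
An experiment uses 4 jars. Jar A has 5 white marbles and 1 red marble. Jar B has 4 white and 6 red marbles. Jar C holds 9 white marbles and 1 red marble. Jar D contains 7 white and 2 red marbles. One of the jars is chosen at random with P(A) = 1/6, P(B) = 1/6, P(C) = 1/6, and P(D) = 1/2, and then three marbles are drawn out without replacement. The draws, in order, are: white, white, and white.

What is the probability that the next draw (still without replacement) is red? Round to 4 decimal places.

0.2867

Compute the likelihood of the observed sequence for each case: P(data | jar A) = (5/6)(4/5)(3/4) = 1/2; P(data | jar B) = (4/10)(3/9)(2/8) = 1/30; P(data | jar C) = (9/10)(8/9)(7/8) = 7/10; P(data | jar D) = (7/9)(6/8)(5/7) = 5/12.
The prior-weighted likelihoods are 1/6 · 1/2 = 1/12, 1/6 · 1/30 = 1/180, 1/6 · 7/10 = 7/60, 1/2 · 5/12 = 5/24; summing to 149/360.
Dividing through by the total gives posterior P(jar A | data) = 0.20134, P(jar B | data) = 0.013423, P(jar C | data) = 0.28188, P(jar D | data) = 0.50336.
Averaging over the posterior, P(red next | data) = (1/3)(0.20134) + (6/7)(0.013423) + (1/7)(0.28188) + (1/3)(0.50336) = 0.28667.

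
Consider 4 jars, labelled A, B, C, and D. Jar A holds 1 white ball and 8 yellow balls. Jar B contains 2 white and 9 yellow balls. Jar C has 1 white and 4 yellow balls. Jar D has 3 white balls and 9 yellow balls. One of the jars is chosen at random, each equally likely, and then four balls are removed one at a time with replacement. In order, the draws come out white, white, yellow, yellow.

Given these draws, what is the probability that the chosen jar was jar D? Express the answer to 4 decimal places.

0.3795

Compute the likelihood of the observed sequence for each case: P(data | jar A) = (1/9)(1/9)(8/9)(8/9) = 0.0097546; P(data | jar B) = (2/11)(2/11)(9/11)(9/11) = 0.02213; P(data | jar C) = (1/5)(1/5)(4/5)(4/5) = 0.0256; P(data | jar D) = (3/12)(3/12)(9/12)(9/12) = 0.035156.
Multiplying each by its prior: 1/4 · 0.0097546 = 0.0024387, 1/4 · 0.02213 = 0.0055324, 1/4 · 0.0256 = 0.0064, 1/4 · 0.035156 = 0.0087891; these sum to 0.02316.
Therefore the posterior P(jar D | data) = (0.0087891) / (0.02316) = 0.37949.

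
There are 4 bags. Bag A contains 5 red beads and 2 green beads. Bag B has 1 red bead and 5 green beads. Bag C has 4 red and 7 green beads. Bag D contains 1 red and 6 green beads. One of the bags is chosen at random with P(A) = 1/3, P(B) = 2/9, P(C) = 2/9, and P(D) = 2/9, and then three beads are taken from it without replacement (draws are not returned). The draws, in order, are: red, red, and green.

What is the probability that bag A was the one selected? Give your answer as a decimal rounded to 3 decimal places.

Under each hypothesis, the probability of the observed sequence is: P(data | bag A) = (5/7)(4/6)(2/5) = 0.19048; P(data | bag B) = (1/6)(0/5) = 0; P(data | bag C) = (4/11)(3/10)(7/9) = 0.084848; P(data | bag D) = (1/7)(0/6) = 0.
Weighting by the prior gives 1/3 · 0.19048 = 0.063492, 2/9 · 0 = 0, 2/9 · 0.084848 = 0.018855, 2/9 · 0 = 0; these sum to 0.082347.
Hence P(bag A | data) = (0.063492) / (0.082347) = 0.77103.

0.771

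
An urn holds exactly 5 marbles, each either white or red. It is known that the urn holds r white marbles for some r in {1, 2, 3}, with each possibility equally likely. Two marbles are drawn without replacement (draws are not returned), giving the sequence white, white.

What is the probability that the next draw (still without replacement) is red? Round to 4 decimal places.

For each hypothesis, P(data | H) works out to: P(data | r = 1) = (1/5)(0/4) = 0; P(data | r = 2) = (2/5)(1/4) = 1/10; P(data | r = 3) = (3/5)(2/4) = 3/10.
The prior-weighted likelihoods are 1/3 · 0 = 0, 1/3 · 1/10 = 1/30, 1/3 · 3/10 = 1/10; summing to 2/15.
Normalising, the posterior is P(r = 1 | data) = 0, P(r = 2 | data) = 1/4, P(r = 3 | data) = 3/4.
So P(red next | data) = Σ P(red next | H) P(H | data) = (1)(1/4) + (2/3)(3/4) = 3/4.

0.7500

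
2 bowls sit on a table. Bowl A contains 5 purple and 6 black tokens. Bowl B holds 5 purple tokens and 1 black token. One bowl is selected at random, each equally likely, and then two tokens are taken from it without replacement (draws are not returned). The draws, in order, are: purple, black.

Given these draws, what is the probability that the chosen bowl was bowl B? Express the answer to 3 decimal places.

Under each hypothesis, the probability of the observed sequence is: P(data | bowl A) = (5/11)(6/10) = 3/11; P(data | bowl B) = (5/6)(1/5) = 1/6.
Weighting by the prior gives 1/2 · 3/11 = 3/22, 1/2 · 1/6 = 1/12; summing to 29/132.
Therefore the posterior P(bowl B | data) = (1/12) / (29/132) = 11/29.

0.379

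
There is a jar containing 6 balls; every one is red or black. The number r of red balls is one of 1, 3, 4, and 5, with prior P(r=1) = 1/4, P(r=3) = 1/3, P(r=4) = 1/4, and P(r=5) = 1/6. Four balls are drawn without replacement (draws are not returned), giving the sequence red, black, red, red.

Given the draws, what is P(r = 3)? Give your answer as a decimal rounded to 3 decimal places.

The likelihood of the observed sequence under each hypothesis: P(data | r = 1) = (1/6)(5/5)(0/4) = 0; P(data | r = 3) = (3/6)(3/5)(2/4)(1/3) = 1/20; P(data | r = 4) = (4/6)(2/5)(3/4)(2/3) = 2/15; P(data | r = 5) = (5/6)(1/5)(4/4)(3/3) = 1/6.
Weighting by the prior gives 1/4 · 0 = 0, 1/3 · 1/20 = 1/60, 1/4 · 2/15 = 1/30, 1/6 · 1/6 = 1/36; summing to 7/90.
Therefore the posterior P(r = 3 | data) = (1/60) / (7/90) = 3/14.

0.214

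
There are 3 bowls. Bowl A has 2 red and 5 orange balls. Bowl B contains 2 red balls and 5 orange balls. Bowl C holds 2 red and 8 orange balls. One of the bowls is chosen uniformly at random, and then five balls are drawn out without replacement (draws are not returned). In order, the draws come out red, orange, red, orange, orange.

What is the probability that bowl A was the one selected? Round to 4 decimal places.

0.4054

The likelihood of the observed sequence under each hypothesis: P(data | bowl A) = (2/7)(5/6)(1/5)(4/4)(3/3) = 1/21; P(data | bowl B) = (2/7)(5/6)(1/5)(4/4)(3/3) = 1/21; P(data | bowl C) = (2/10)(8/9)(1/8)(7/7)(6/6) = 1/45.
Multiplying each by its prior: 1/3 · 1/21 = 1/63, 1/3 · 1/21 = 1/63, 1/3 · 1/45 = 1/135; with total 37/945.
By Bayes' rule, P(bowl A | data) = (1/63) / (37/945) = 15/37.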